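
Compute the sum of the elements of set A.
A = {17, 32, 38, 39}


Set A = {17, 32, 38, 39}
Sum = 17 + 32 + 38 + 39 = 126

126


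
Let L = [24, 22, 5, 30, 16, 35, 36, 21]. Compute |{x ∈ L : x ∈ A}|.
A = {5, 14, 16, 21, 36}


Set A = {5, 14, 16, 21, 36}
Candidates: [24, 22, 5, 30, 16, 35, 36, 21]
Check each candidate:
24 ∉ A, 22 ∉ A, 5 ∈ A, 30 ∉ A, 16 ∈ A, 35 ∉ A, 36 ∈ A, 21 ∈ A
Count of candidates in A: 4

4


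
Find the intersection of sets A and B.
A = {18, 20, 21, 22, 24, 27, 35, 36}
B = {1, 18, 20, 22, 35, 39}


Set A = {18, 20, 21, 22, 24, 27, 35, 36}
Set B = {1, 18, 20, 22, 35, 39}
A ∩ B includes only elements in both sets.
Check each element of A against B:
18 ✓, 20 ✓, 21 ✗, 22 ✓, 24 ✗, 27 ✗, 35 ✓, 36 ✗
A ∩ B = {18, 20, 22, 35}

{18, 20, 22, 35}


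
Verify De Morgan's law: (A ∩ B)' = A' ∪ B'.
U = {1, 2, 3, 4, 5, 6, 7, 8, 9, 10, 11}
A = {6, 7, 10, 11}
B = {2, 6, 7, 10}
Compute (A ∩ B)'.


U = {1, 2, 3, 4, 5, 6, 7, 8, 9, 10, 11}
A = {6, 7, 10, 11}, B = {2, 6, 7, 10}
A ∩ B = {6, 7, 10}
(A ∩ B)' = U \ (A ∩ B) = {1, 2, 3, 4, 5, 8, 9, 11}
Verification via A' ∪ B': A' = {1, 2, 3, 4, 5, 8, 9}, B' = {1, 3, 4, 5, 8, 9, 11}
A' ∪ B' = {1, 2, 3, 4, 5, 8, 9, 11} ✓

{1, 2, 3, 4, 5, 8, 9, 11}


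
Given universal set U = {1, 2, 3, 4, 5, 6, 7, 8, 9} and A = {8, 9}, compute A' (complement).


Universal set U = {1, 2, 3, 4, 5, 6, 7, 8, 9}
Set A = {8, 9}
A' = U \ A = elements in U but not in A
Checking each element of U:
1 (not in A, include), 2 (not in A, include), 3 (not in A, include), 4 (not in A, include), 5 (not in A, include), 6 (not in A, include), 7 (not in A, include), 8 (in A, exclude), 9 (in A, exclude)
A' = {1, 2, 3, 4, 5, 6, 7}

{1, 2, 3, 4, 5, 6, 7}


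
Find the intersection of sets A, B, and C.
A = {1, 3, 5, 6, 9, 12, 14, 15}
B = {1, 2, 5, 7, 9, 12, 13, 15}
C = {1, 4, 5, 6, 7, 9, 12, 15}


Set A = {1, 3, 5, 6, 9, 12, 14, 15}
Set B = {1, 2, 5, 7, 9, 12, 13, 15}
Set C = {1, 4, 5, 6, 7, 9, 12, 15}
First, A ∩ B = {1, 5, 9, 12, 15}
Then, (A ∩ B) ∩ C = {1, 5, 9, 12, 15}

{1, 5, 9, 12, 15}


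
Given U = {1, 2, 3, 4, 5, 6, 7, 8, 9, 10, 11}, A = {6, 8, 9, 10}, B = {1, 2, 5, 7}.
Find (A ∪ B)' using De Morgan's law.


U = {1, 2, 3, 4, 5, 6, 7, 8, 9, 10, 11}
A = {6, 8, 9, 10}, B = {1, 2, 5, 7}
A ∪ B = {1, 2, 5, 6, 7, 8, 9, 10}
(A ∪ B)' = U \ (A ∪ B) = {3, 4, 11}
Verification via A' ∩ B': A' = {1, 2, 3, 4, 5, 7, 11}, B' = {3, 4, 6, 8, 9, 10, 11}
A' ∩ B' = {3, 4, 11} ✓

{3, 4, 11}


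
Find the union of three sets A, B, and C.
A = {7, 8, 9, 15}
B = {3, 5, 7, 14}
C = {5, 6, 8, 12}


Set A = {7, 8, 9, 15}
Set B = {3, 5, 7, 14}
Set C = {5, 6, 8, 12}
First, A ∪ B = {3, 5, 7, 8, 9, 14, 15}
Then, (A ∪ B) ∪ C = {3, 5, 6, 7, 8, 9, 12, 14, 15}

{3, 5, 6, 7, 8, 9, 12, 14, 15}


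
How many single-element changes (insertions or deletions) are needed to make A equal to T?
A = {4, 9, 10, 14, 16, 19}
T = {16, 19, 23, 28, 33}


Set A = {4, 9, 10, 14, 16, 19}
Set T = {16, 19, 23, 28, 33}
Elements to remove from A (in A, not in T): {4, 9, 10, 14} → 4 removals
Elements to add to A (in T, not in A): {23, 28, 33} → 3 additions
Total edits = 4 + 3 = 7

7


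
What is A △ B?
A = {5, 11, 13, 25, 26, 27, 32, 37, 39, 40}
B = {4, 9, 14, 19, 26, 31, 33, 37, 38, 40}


Set A = {5, 11, 13, 25, 26, 27, 32, 37, 39, 40}
Set B = {4, 9, 14, 19, 26, 31, 33, 37, 38, 40}
A △ B = (A \ B) ∪ (B \ A)
Elements in A but not B: {5, 11, 13, 25, 27, 32, 39}
Elements in B but not A: {4, 9, 14, 19, 31, 33, 38}
A △ B = {4, 5, 9, 11, 13, 14, 19, 25, 27, 31, 32, 33, 38, 39}

{4, 5, 9, 11, 13, 14, 19, 25, 27, 31, 32, 33, 38, 39}


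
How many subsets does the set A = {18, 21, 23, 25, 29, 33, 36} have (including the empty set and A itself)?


Set A = {18, 21, 23, 25, 29, 33, 36}
|A| = 7
The power set P(A) contains all subsets of A.
|P(A)| = 2^|A| = 2^7 = 128

128


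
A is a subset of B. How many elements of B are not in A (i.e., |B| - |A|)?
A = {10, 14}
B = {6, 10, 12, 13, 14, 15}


Set A = {10, 14}, |A| = 2
Set B = {6, 10, 12, 13, 14, 15}, |B| = 6
Since A ⊆ B: B \ A = {6, 12, 13, 15}
|B| - |A| = 6 - 2 = 4

4


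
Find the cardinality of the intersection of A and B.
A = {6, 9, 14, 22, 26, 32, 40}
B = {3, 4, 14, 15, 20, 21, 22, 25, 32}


Set A = {6, 9, 14, 22, 26, 32, 40}
Set B = {3, 4, 14, 15, 20, 21, 22, 25, 32}
A ∩ B = {14, 22, 32}
|A ∩ B| = 3

3


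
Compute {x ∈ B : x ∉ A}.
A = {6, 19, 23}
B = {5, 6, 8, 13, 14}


Set A = {6, 19, 23}
Set B = {5, 6, 8, 13, 14}
Check each element of B against A:
5 ∉ A (include), 6 ∈ A, 8 ∉ A (include), 13 ∉ A (include), 14 ∉ A (include)
Elements of B not in A: {5, 8, 13, 14}

{5, 8, 13, 14}


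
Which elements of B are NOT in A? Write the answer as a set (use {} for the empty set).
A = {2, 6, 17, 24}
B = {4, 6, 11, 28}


Set A = {2, 6, 17, 24}
Set B = {4, 6, 11, 28}
Check each element of B against A:
4 ∉ A (include), 6 ∈ A, 11 ∉ A (include), 28 ∉ A (include)
Elements of B not in A: {4, 11, 28}

{4, 11, 28}


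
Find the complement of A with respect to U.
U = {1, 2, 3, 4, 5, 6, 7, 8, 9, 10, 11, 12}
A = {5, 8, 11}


Universal set U = {1, 2, 3, 4, 5, 6, 7, 8, 9, 10, 11, 12}
Set A = {5, 8, 11}
A' = U \ A = elements in U but not in A
Checking each element of U:
1 (not in A, include), 2 (not in A, include), 3 (not in A, include), 4 (not in A, include), 5 (in A, exclude), 6 (not in A, include), 7 (not in A, include), 8 (in A, exclude), 9 (not in A, include), 10 (not in A, include), 11 (in A, exclude), 12 (not in A, include)
A' = {1, 2, 3, 4, 6, 7, 9, 10, 12}

{1, 2, 3, 4, 6, 7, 9, 10, 12}


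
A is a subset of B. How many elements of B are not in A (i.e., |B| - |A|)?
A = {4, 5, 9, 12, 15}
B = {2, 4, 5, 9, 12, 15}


Set A = {4, 5, 9, 12, 15}, |A| = 5
Set B = {2, 4, 5, 9, 12, 15}, |B| = 6
Since A ⊆ B: B \ A = {2}
|B| - |A| = 6 - 5 = 1

1


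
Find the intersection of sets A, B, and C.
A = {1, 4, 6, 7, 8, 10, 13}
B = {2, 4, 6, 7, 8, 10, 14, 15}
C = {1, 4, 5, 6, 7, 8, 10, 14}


Set A = {1, 4, 6, 7, 8, 10, 13}
Set B = {2, 4, 6, 7, 8, 10, 14, 15}
Set C = {1, 4, 5, 6, 7, 8, 10, 14}
First, A ∩ B = {4, 6, 7, 8, 10}
Then, (A ∩ B) ∩ C = {4, 6, 7, 8, 10}

{4, 6, 7, 8, 10}


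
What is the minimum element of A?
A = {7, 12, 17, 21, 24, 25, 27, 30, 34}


Set A = {7, 12, 17, 21, 24, 25, 27, 30, 34}
Elements in ascending order: 7, 12, 17, 21, 24, 25, 27, 30, 34
The smallest element is 7.

7


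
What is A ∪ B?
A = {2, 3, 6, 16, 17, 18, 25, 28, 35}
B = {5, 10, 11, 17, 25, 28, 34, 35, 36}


Set A = {2, 3, 6, 16, 17, 18, 25, 28, 35}
Set B = {5, 10, 11, 17, 25, 28, 34, 35, 36}
A ∪ B includes all elements in either set.
Elements from A: {2, 3, 6, 16, 17, 18, 25, 28, 35}
Elements from B not already included: {5, 10, 11, 34, 36}
A ∪ B = {2, 3, 5, 6, 10, 11, 16, 17, 18, 25, 28, 34, 35, 36}

{2, 3, 5, 6, 10, 11, 16, 17, 18, 25, 28, 34, 35, 36}


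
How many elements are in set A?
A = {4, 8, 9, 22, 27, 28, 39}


Set A = {4, 8, 9, 22, 27, 28, 39}
Listing elements: 4, 8, 9, 22, 27, 28, 39
Counting: 7 elements
|A| = 7

7


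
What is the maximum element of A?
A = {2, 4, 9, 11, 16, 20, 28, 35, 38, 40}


Set A = {2, 4, 9, 11, 16, 20, 28, 35, 38, 40}
Elements in ascending order: 2, 4, 9, 11, 16, 20, 28, 35, 38, 40
The largest element is 40.

40


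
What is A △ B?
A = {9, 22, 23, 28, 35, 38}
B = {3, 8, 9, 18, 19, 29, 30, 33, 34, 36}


Set A = {9, 22, 23, 28, 35, 38}
Set B = {3, 8, 9, 18, 19, 29, 30, 33, 34, 36}
A △ B = (A \ B) ∪ (B \ A)
Elements in A but not B: {22, 23, 28, 35, 38}
Elements in B but not A: {3, 8, 18, 19, 29, 30, 33, 34, 36}
A △ B = {3, 8, 18, 19, 22, 23, 28, 29, 30, 33, 34, 35, 36, 38}

{3, 8, 18, 19, 22, 23, 28, 29, 30, 33, 34, 35, 36, 38}


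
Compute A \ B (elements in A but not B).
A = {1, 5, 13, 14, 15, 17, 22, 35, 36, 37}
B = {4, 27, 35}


Set A = {1, 5, 13, 14, 15, 17, 22, 35, 36, 37}
Set B = {4, 27, 35}
A \ B includes elements in A that are not in B.
Check each element of A:
1 (not in B, keep), 5 (not in B, keep), 13 (not in B, keep), 14 (not in B, keep), 15 (not in B, keep), 17 (not in B, keep), 22 (not in B, keep), 35 (in B, remove), 36 (not in B, keep), 37 (not in B, keep)
A \ B = {1, 5, 13, 14, 15, 17, 22, 36, 37}

{1, 5, 13, 14, 15, 17, 22, 36, 37}


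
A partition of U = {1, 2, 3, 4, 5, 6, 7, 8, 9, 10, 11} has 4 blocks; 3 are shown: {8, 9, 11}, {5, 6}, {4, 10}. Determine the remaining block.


U = {1, 2, 3, 4, 5, 6, 7, 8, 9, 10, 11}
Shown blocks: {8, 9, 11}, {5, 6}, {4, 10}
A partition's blocks are pairwise disjoint and cover U, so the missing block = U \ (union of shown blocks).
Union of shown blocks: {4, 5, 6, 8, 9, 10, 11}
Missing block = U \ (union) = {1, 2, 3, 7}

{1, 2, 3, 7}


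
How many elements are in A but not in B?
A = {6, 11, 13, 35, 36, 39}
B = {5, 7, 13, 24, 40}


Set A = {6, 11, 13, 35, 36, 39}
Set B = {5, 7, 13, 24, 40}
A \ B = {6, 11, 35, 36, 39}
|A \ B| = 5

5


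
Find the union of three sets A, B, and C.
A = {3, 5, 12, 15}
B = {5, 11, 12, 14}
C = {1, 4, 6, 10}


Set A = {3, 5, 12, 15}
Set B = {5, 11, 12, 14}
Set C = {1, 4, 6, 10}
First, A ∪ B = {3, 5, 11, 12, 14, 15}
Then, (A ∪ B) ∪ C = {1, 3, 4, 5, 6, 10, 11, 12, 14, 15}

{1, 3, 4, 5, 6, 10, 11, 12, 14, 15}


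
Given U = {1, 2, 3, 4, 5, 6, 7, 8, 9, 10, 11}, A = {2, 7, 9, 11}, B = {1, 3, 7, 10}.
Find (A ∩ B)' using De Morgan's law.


U = {1, 2, 3, 4, 5, 6, 7, 8, 9, 10, 11}
A = {2, 7, 9, 11}, B = {1, 3, 7, 10}
A ∩ B = {7}
(A ∩ B)' = U \ (A ∩ B) = {1, 2, 3, 4, 5, 6, 8, 9, 10, 11}
Verification via A' ∪ B': A' = {1, 3, 4, 5, 6, 8, 10}, B' = {2, 4, 5, 6, 8, 9, 11}
A' ∪ B' = {1, 2, 3, 4, 5, 6, 8, 9, 10, 11} ✓

{1, 2, 3, 4, 5, 6, 8, 9, 10, 11}


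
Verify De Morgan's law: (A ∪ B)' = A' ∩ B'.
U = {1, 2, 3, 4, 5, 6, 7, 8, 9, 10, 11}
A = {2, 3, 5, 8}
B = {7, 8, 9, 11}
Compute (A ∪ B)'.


U = {1, 2, 3, 4, 5, 6, 7, 8, 9, 10, 11}
A = {2, 3, 5, 8}, B = {7, 8, 9, 11}
A ∪ B = {2, 3, 5, 7, 8, 9, 11}
(A ∪ B)' = U \ (A ∪ B) = {1, 4, 6, 10}
Verification via A' ∩ B': A' = {1, 4, 6, 7, 9, 10, 11}, B' = {1, 2, 3, 4, 5, 6, 10}
A' ∩ B' = {1, 4, 6, 10} ✓

{1, 4, 6, 10}


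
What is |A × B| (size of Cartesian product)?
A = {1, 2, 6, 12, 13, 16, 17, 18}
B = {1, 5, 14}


Set A = {1, 2, 6, 12, 13, 16, 17, 18} has 8 elements.
Set B = {1, 5, 14} has 3 elements.
|A × B| = |A| × |B| = 8 × 3 = 24

24


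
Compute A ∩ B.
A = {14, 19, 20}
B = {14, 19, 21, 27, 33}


Set A = {14, 19, 20}
Set B = {14, 19, 21, 27, 33}
A ∩ B includes only elements in both sets.
Check each element of A against B:
14 ✓, 19 ✓, 20 ✗
A ∩ B = {14, 19}

{14, 19}


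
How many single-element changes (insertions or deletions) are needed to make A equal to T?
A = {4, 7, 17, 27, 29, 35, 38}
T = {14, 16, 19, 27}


Set A = {4, 7, 17, 27, 29, 35, 38}
Set T = {14, 16, 19, 27}
Elements to remove from A (in A, not in T): {4, 7, 17, 29, 35, 38} → 6 removals
Elements to add to A (in T, not in A): {14, 16, 19} → 3 additions
Total edits = 6 + 3 = 9

9


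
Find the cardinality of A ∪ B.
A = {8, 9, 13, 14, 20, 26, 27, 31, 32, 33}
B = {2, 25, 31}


Set A = {8, 9, 13, 14, 20, 26, 27, 31, 32, 33}, |A| = 10
Set B = {2, 25, 31}, |B| = 3
A ∩ B = {31}, |A ∩ B| = 1
|A ∪ B| = |A| + |B| - |A ∩ B| = 10 + 3 - 1 = 12

12


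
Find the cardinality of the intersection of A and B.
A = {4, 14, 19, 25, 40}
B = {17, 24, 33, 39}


Set A = {4, 14, 19, 25, 40}
Set B = {17, 24, 33, 39}
A ∩ B = {}
|A ∩ B| = 0

0


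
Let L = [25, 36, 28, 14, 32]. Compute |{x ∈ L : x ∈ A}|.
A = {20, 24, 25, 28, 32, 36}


Set A = {20, 24, 25, 28, 32, 36}
Candidates: [25, 36, 28, 14, 32]
Check each candidate:
25 ∈ A, 36 ∈ A, 28 ∈ A, 14 ∉ A, 32 ∈ A
Count of candidates in A: 4

4


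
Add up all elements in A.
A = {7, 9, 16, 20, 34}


Set A = {7, 9, 16, 20, 34}
Sum = 7 + 9 + 16 + 20 + 34 = 86

86


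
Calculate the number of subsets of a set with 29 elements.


The set has 29 elements.
The power set contains all possible subsets.
|P(A)| = 2^|A| = 2^29 = 536870912

536870912


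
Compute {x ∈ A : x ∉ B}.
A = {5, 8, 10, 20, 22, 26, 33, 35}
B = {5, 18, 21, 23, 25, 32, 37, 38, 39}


Set A = {5, 8, 10, 20, 22, 26, 33, 35}
Set B = {5, 18, 21, 23, 25, 32, 37, 38, 39}
Check each element of A against B:
5 ∈ B, 8 ∉ B (include), 10 ∉ B (include), 20 ∉ B (include), 22 ∉ B (include), 26 ∉ B (include), 33 ∉ B (include), 35 ∉ B (include)
Elements of A not in B: {8, 10, 20, 22, 26, 33, 35}

{8, 10, 20, 22, 26, 33, 35}


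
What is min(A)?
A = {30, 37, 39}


Set A = {30, 37, 39}
Elements in ascending order: 30, 37, 39
The smallest element is 30.

30


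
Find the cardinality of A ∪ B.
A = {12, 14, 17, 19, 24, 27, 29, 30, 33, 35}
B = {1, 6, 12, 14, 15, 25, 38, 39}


Set A = {12, 14, 17, 19, 24, 27, 29, 30, 33, 35}, |A| = 10
Set B = {1, 6, 12, 14, 15, 25, 38, 39}, |B| = 8
A ∩ B = {12, 14}, |A ∩ B| = 2
|A ∪ B| = |A| + |B| - |A ∩ B| = 10 + 8 - 2 = 16

16


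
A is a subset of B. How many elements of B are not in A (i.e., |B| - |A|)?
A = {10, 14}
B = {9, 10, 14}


Set A = {10, 14}, |A| = 2
Set B = {9, 10, 14}, |B| = 3
Since A ⊆ B: B \ A = {9}
|B| - |A| = 3 - 2 = 1

1


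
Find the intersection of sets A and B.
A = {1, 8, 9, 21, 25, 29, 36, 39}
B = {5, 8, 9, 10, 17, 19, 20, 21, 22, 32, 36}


Set A = {1, 8, 9, 21, 25, 29, 36, 39}
Set B = {5, 8, 9, 10, 17, 19, 20, 21, 22, 32, 36}
A ∩ B includes only elements in both sets.
Check each element of A against B:
1 ✗, 8 ✓, 9 ✓, 21 ✓, 25 ✗, 29 ✗, 36 ✓, 39 ✗
A ∩ B = {8, 9, 21, 36}

{8, 9, 21, 36}


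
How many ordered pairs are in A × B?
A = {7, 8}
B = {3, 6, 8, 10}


Set A = {7, 8} has 2 elements.
Set B = {3, 6, 8, 10} has 4 elements.
|A × B| = |A| × |B| = 2 × 4 = 8

8


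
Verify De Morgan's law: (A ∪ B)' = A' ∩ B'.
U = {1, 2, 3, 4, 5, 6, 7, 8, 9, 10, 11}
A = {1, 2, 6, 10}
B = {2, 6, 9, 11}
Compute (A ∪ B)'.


U = {1, 2, 3, 4, 5, 6, 7, 8, 9, 10, 11}
A = {1, 2, 6, 10}, B = {2, 6, 9, 11}
A ∪ B = {1, 2, 6, 9, 10, 11}
(A ∪ B)' = U \ (A ∪ B) = {3, 4, 5, 7, 8}
Verification via A' ∩ B': A' = {3, 4, 5, 7, 8, 9, 11}, B' = {1, 3, 4, 5, 7, 8, 10}
A' ∩ B' = {3, 4, 5, 7, 8} ✓

{3, 4, 5, 7, 8}


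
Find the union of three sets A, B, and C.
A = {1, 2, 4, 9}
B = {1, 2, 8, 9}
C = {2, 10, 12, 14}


Set A = {1, 2, 4, 9}
Set B = {1, 2, 8, 9}
Set C = {2, 10, 12, 14}
First, A ∪ B = {1, 2, 4, 8, 9}
Then, (A ∪ B) ∪ C = {1, 2, 4, 8, 9, 10, 12, 14}

{1, 2, 4, 8, 9, 10, 12, 14}


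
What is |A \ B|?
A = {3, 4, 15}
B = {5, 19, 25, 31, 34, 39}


Set A = {3, 4, 15}
Set B = {5, 19, 25, 31, 34, 39}
A \ B = {3, 4, 15}
|A \ B| = 3

3


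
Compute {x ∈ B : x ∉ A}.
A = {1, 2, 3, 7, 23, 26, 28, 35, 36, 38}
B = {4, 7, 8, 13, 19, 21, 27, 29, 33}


Set A = {1, 2, 3, 7, 23, 26, 28, 35, 36, 38}
Set B = {4, 7, 8, 13, 19, 21, 27, 29, 33}
Check each element of B against A:
4 ∉ A (include), 7 ∈ A, 8 ∉ A (include), 13 ∉ A (include), 19 ∉ A (include), 21 ∉ A (include), 27 ∉ A (include), 29 ∉ A (include), 33 ∉ A (include)
Elements of B not in A: {4, 8, 13, 19, 21, 27, 29, 33}

{4, 8, 13, 19, 21, 27, 29, 33}


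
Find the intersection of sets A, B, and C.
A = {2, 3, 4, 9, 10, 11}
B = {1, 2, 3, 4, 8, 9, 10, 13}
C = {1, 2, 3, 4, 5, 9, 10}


Set A = {2, 3, 4, 9, 10, 11}
Set B = {1, 2, 3, 4, 8, 9, 10, 13}
Set C = {1, 2, 3, 4, 5, 9, 10}
First, A ∩ B = {2, 3, 4, 9, 10}
Then, (A ∩ B) ∩ C = {2, 3, 4, 9, 10}

{2, 3, 4, 9, 10}


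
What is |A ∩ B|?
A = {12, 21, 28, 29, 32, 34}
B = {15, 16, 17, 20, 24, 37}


Set A = {12, 21, 28, 29, 32, 34}
Set B = {15, 16, 17, 20, 24, 37}
A ∩ B = {}
|A ∩ B| = 0

0


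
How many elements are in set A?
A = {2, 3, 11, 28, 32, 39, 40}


Set A = {2, 3, 11, 28, 32, 39, 40}
Listing elements: 2, 3, 11, 28, 32, 39, 40
Counting: 7 elements
|A| = 7

7


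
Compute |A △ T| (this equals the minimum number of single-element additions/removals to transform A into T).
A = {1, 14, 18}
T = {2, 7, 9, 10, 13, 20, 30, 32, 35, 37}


Set A = {1, 14, 18}
Set T = {2, 7, 9, 10, 13, 20, 30, 32, 35, 37}
Elements to remove from A (in A, not in T): {1, 14, 18} → 3 removals
Elements to add to A (in T, not in A): {2, 7, 9, 10, 13, 20, 30, 32, 35, 37} → 10 additions
Total edits = 3 + 10 = 13

13


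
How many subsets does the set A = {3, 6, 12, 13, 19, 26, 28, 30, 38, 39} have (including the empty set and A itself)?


Set A = {3, 6, 12, 13, 19, 26, 28, 30, 38, 39}
|A| = 10
The power set P(A) contains all subsets of A.
|P(A)| = 2^|A| = 2^10 = 1024

1024


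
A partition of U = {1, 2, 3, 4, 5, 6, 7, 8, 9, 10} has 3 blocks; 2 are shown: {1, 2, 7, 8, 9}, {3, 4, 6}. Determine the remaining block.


U = {1, 2, 3, 4, 5, 6, 7, 8, 9, 10}
Shown blocks: {1, 2, 7, 8, 9}, {3, 4, 6}
A partition's blocks are pairwise disjoint and cover U, so the missing block = U \ (union of shown blocks).
Union of shown blocks: {1, 2, 3, 4, 6, 7, 8, 9}
Missing block = U \ (union) = {5, 10}

{5, 10}


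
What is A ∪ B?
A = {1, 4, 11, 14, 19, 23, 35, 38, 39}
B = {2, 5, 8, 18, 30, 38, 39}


Set A = {1, 4, 11, 14, 19, 23, 35, 38, 39}
Set B = {2, 5, 8, 18, 30, 38, 39}
A ∪ B includes all elements in either set.
Elements from A: {1, 4, 11, 14, 19, 23, 35, 38, 39}
Elements from B not already included: {2, 5, 8, 18, 30}
A ∪ B = {1, 2, 4, 5, 8, 11, 14, 18, 19, 23, 30, 35, 38, 39}

{1, 2, 4, 5, 8, 11, 14, 18, 19, 23, 30, 35, 38, 39}


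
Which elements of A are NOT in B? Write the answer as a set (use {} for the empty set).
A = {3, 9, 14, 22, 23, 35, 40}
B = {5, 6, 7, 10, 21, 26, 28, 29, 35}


Set A = {3, 9, 14, 22, 23, 35, 40}
Set B = {5, 6, 7, 10, 21, 26, 28, 29, 35}
Check each element of A against B:
3 ∉ B (include), 9 ∉ B (include), 14 ∉ B (include), 22 ∉ B (include), 23 ∉ B (include), 35 ∈ B, 40 ∉ B (include)
Elements of A not in B: {3, 9, 14, 22, 23, 40}

{3, 9, 14, 22, 23, 40}


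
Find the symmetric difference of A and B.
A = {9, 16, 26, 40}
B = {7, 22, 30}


Set A = {9, 16, 26, 40}
Set B = {7, 22, 30}
A △ B = (A \ B) ∪ (B \ A)
Elements in A but not B: {9, 16, 26, 40}
Elements in B but not A: {7, 22, 30}
A △ B = {7, 9, 16, 22, 26, 30, 40}

{7, 9, 16, 22, 26, 30, 40}


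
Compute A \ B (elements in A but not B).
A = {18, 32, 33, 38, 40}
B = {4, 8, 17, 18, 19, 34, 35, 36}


Set A = {18, 32, 33, 38, 40}
Set B = {4, 8, 17, 18, 19, 34, 35, 36}
A \ B includes elements in A that are not in B.
Check each element of A:
18 (in B, remove), 32 (not in B, keep), 33 (not in B, keep), 38 (not in B, keep), 40 (not in B, keep)
A \ B = {32, 33, 38, 40}

{32, 33, 38, 40}


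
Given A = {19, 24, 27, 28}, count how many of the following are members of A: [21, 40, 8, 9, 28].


Set A = {19, 24, 27, 28}
Candidates: [21, 40, 8, 9, 28]
Check each candidate:
21 ∉ A, 40 ∉ A, 8 ∉ A, 9 ∉ A, 28 ∈ A
Count of candidates in A: 1

1


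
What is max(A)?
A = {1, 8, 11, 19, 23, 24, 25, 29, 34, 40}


Set A = {1, 8, 11, 19, 23, 24, 25, 29, 34, 40}
Elements in ascending order: 1, 8, 11, 19, 23, 24, 25, 29, 34, 40
The largest element is 40.

40


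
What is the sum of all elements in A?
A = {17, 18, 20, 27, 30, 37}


Set A = {17, 18, 20, 27, 30, 37}
Sum = 17 + 18 + 20 + 27 + 30 + 37 = 149

149


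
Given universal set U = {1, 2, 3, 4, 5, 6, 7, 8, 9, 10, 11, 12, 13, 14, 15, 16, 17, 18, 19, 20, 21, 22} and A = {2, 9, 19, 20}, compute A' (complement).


Universal set U = {1, 2, 3, 4, 5, 6, 7, 8, 9, 10, 11, 12, 13, 14, 15, 16, 17, 18, 19, 20, 21, 22}
Set A = {2, 9, 19, 20}
A' = U \ A = elements in U but not in A
Checking each element of U:
1 (not in A, include), 2 (in A, exclude), 3 (not in A, include), 4 (not in A, include), 5 (not in A, include), 6 (not in A, include), 7 (not in A, include), 8 (not in A, include), 9 (in A, exclude), 10 (not in A, include), 11 (not in A, include), 12 (not in A, include), 13 (not in A, include), 14 (not in A, include), 15 (not in A, include), 16 (not in A, include), 17 (not in A, include), 18 (not in A, include), 19 (in A, exclude), 20 (in A, exclude), 21 (not in A, include), 22 (not in A, include)
A' = {1, 3, 4, 5, 6, 7, 8, 10, 11, 12, 13, 14, 15, 16, 17, 18, 21, 22}

{1, 3, 4, 5, 6, 7, 8, 10, 11, 12, 13, 14, 15, 16, 17, 18, 21, 22}


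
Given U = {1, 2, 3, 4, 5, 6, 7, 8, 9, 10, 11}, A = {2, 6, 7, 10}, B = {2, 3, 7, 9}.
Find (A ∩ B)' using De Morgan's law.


U = {1, 2, 3, 4, 5, 6, 7, 8, 9, 10, 11}
A = {2, 6, 7, 10}, B = {2, 3, 7, 9}
A ∩ B = {2, 7}
(A ∩ B)' = U \ (A ∩ B) = {1, 3, 4, 5, 6, 8, 9, 10, 11}
Verification via A' ∪ B': A' = {1, 3, 4, 5, 8, 9, 11}, B' = {1, 4, 5, 6, 8, 10, 11}
A' ∪ B' = {1, 3, 4, 5, 6, 8, 9, 10, 11} ✓

{1, 3, 4, 5, 6, 8, 9, 10, 11}


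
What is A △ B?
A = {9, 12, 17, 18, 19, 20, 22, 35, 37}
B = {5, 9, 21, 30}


Set A = {9, 12, 17, 18, 19, 20, 22, 35, 37}
Set B = {5, 9, 21, 30}
A △ B = (A \ B) ∪ (B \ A)
Elements in A but not B: {12, 17, 18, 19, 20, 22, 35, 37}
Elements in B but not A: {5, 21, 30}
A △ B = {5, 12, 17, 18, 19, 20, 21, 22, 30, 35, 37}

{5, 12, 17, 18, 19, 20, 21, 22, 30, 35, 37}


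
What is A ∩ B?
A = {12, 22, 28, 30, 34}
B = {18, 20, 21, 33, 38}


Set A = {12, 22, 28, 30, 34}
Set B = {18, 20, 21, 33, 38}
A ∩ B includes only elements in both sets.
Check each element of A against B:
12 ✗, 22 ✗, 28 ✗, 30 ✗, 34 ✗
A ∩ B = {}

{}


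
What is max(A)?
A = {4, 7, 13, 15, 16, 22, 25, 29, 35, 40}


Set A = {4, 7, 13, 15, 16, 22, 25, 29, 35, 40}
Elements in ascending order: 4, 7, 13, 15, 16, 22, 25, 29, 35, 40
The largest element is 40.

40


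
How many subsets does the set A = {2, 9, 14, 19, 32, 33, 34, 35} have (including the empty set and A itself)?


Set A = {2, 9, 14, 19, 32, 33, 34, 35}
|A| = 8
The power set P(A) contains all subsets of A.
|P(A)| = 2^|A| = 2^8 = 256

256


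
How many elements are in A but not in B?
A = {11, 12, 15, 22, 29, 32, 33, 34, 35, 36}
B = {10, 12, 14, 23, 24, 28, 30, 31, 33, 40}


Set A = {11, 12, 15, 22, 29, 32, 33, 34, 35, 36}
Set B = {10, 12, 14, 23, 24, 28, 30, 31, 33, 40}
A \ B = {11, 15, 22, 29, 32, 34, 35, 36}
|A \ B| = 8

8


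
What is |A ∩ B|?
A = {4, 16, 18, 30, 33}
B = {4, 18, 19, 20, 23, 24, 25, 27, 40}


Set A = {4, 16, 18, 30, 33}
Set B = {4, 18, 19, 20, 23, 24, 25, 27, 40}
A ∩ B = {4, 18}
|A ∩ B| = 2

2


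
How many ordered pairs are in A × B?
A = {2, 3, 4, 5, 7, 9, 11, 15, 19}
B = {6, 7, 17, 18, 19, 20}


Set A = {2, 3, 4, 5, 7, 9, 11, 15, 19} has 9 elements.
Set B = {6, 7, 17, 18, 19, 20} has 6 elements.
|A × B| = |A| × |B| = 9 × 6 = 54

54


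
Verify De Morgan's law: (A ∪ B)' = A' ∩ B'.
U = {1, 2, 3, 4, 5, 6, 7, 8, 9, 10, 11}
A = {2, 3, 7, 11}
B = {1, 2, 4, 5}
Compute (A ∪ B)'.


U = {1, 2, 3, 4, 5, 6, 7, 8, 9, 10, 11}
A = {2, 3, 7, 11}, B = {1, 2, 4, 5}
A ∪ B = {1, 2, 3, 4, 5, 7, 11}
(A ∪ B)' = U \ (A ∪ B) = {6, 8, 9, 10}
Verification via A' ∩ B': A' = {1, 4, 5, 6, 8, 9, 10}, B' = {3, 6, 7, 8, 9, 10, 11}
A' ∩ B' = {6, 8, 9, 10} ✓

{6, 8, 9, 10}


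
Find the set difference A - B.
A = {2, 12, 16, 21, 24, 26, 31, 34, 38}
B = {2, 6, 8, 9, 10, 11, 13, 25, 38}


Set A = {2, 12, 16, 21, 24, 26, 31, 34, 38}
Set B = {2, 6, 8, 9, 10, 11, 13, 25, 38}
A \ B includes elements in A that are not in B.
Check each element of A:
2 (in B, remove), 12 (not in B, keep), 16 (not in B, keep), 21 (not in B, keep), 24 (not in B, keep), 26 (not in B, keep), 31 (not in B, keep), 34 (not in B, keep), 38 (in B, remove)
A \ B = {12, 16, 21, 24, 26, 31, 34}

{12, 16, 21, 24, 26, 31, 34}


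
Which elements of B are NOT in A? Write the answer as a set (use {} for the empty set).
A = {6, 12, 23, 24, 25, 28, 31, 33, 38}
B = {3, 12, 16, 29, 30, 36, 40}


Set A = {6, 12, 23, 24, 25, 28, 31, 33, 38}
Set B = {3, 12, 16, 29, 30, 36, 40}
Check each element of B against A:
3 ∉ A (include), 12 ∈ A, 16 ∉ A (include), 29 ∉ A (include), 30 ∉ A (include), 36 ∉ A (include), 40 ∉ A (include)
Elements of B not in A: {3, 16, 29, 30, 36, 40}

{3, 16, 29, 30, 36, 40}


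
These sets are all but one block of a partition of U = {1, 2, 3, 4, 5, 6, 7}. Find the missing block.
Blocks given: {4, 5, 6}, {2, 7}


U = {1, 2, 3, 4, 5, 6, 7}
Shown blocks: {4, 5, 6}, {2, 7}
A partition's blocks are pairwise disjoint and cover U, so the missing block = U \ (union of shown blocks).
Union of shown blocks: {2, 4, 5, 6, 7}
Missing block = U \ (union) = {1, 3}

{1, 3}


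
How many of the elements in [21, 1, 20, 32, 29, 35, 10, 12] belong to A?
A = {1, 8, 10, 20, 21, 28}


Set A = {1, 8, 10, 20, 21, 28}
Candidates: [21, 1, 20, 32, 29, 35, 10, 12]
Check each candidate:
21 ∈ A, 1 ∈ A, 20 ∈ A, 32 ∉ A, 29 ∉ A, 35 ∉ A, 10 ∈ A, 12 ∉ A
Count of candidates in A: 4

4


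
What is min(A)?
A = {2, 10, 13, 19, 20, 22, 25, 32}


Set A = {2, 10, 13, 19, 20, 22, 25, 32}
Elements in ascending order: 2, 10, 13, 19, 20, 22, 25, 32
The smallest element is 2.

2


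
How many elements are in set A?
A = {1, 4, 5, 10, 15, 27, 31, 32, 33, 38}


Set A = {1, 4, 5, 10, 15, 27, 31, 32, 33, 38}
Listing elements: 1, 4, 5, 10, 15, 27, 31, 32, 33, 38
Counting: 10 elements
|A| = 10

10


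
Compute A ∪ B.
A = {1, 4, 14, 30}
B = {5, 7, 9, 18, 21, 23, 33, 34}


Set A = {1, 4, 14, 30}
Set B = {5, 7, 9, 18, 21, 23, 33, 34}
A ∪ B includes all elements in either set.
Elements from A: {1, 4, 14, 30}
Elements from B not already included: {5, 7, 9, 18, 21, 23, 33, 34}
A ∪ B = {1, 4, 5, 7, 9, 14, 18, 21, 23, 30, 33, 34}

{1, 4, 5, 7, 9, 14, 18, 21, 23, 30, 33, 34}


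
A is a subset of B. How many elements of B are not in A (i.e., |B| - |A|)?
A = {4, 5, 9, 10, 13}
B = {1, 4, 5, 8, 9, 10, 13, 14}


Set A = {4, 5, 9, 10, 13}, |A| = 5
Set B = {1, 4, 5, 8, 9, 10, 13, 14}, |B| = 8
Since A ⊆ B: B \ A = {1, 8, 14}
|B| - |A| = 8 - 5 = 3

3


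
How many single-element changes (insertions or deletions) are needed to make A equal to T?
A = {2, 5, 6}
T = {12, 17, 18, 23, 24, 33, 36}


Set A = {2, 5, 6}
Set T = {12, 17, 18, 23, 24, 33, 36}
Elements to remove from A (in A, not in T): {2, 5, 6} → 3 removals
Elements to add to A (in T, not in A): {12, 17, 18, 23, 24, 33, 36} → 7 additions
Total edits = 3 + 7 = 10

10


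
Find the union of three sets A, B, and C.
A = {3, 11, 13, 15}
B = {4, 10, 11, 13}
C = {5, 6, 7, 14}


Set A = {3, 11, 13, 15}
Set B = {4, 10, 11, 13}
Set C = {5, 6, 7, 14}
First, A ∪ B = {3, 4, 10, 11, 13, 15}
Then, (A ∪ B) ∪ C = {3, 4, 5, 6, 7, 10, 11, 13, 14, 15}

{3, 4, 5, 6, 7, 10, 11, 13, 14, 15}


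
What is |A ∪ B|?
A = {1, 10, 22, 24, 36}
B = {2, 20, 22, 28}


Set A = {1, 10, 22, 24, 36}, |A| = 5
Set B = {2, 20, 22, 28}, |B| = 4
A ∩ B = {22}, |A ∩ B| = 1
|A ∪ B| = |A| + |B| - |A ∩ B| = 5 + 4 - 1 = 8

8


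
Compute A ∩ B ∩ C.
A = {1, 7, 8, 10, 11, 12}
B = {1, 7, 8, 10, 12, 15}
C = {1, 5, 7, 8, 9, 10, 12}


Set A = {1, 7, 8, 10, 11, 12}
Set B = {1, 7, 8, 10, 12, 15}
Set C = {1, 5, 7, 8, 9, 10, 12}
First, A ∩ B = {1, 7, 8, 10, 12}
Then, (A ∩ B) ∩ C = {1, 7, 8, 10, 12}

{1, 7, 8, 10, 12}


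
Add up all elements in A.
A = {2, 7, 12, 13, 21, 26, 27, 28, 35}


Set A = {2, 7, 12, 13, 21, 26, 27, 28, 35}
Sum = 2 + 7 + 12 + 13 + 21 + 26 + 27 + 28 + 35 = 171

171


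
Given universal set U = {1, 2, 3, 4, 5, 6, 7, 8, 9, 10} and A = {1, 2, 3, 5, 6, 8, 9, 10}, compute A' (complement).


Universal set U = {1, 2, 3, 4, 5, 6, 7, 8, 9, 10}
Set A = {1, 2, 3, 5, 6, 8, 9, 10}
A' = U \ A = elements in U but not in A
Checking each element of U:
1 (in A, exclude), 2 (in A, exclude), 3 (in A, exclude), 4 (not in A, include), 5 (in A, exclude), 6 (in A, exclude), 7 (not in A, include), 8 (in A, exclude), 9 (in A, exclude), 10 (in A, exclude)
A' = {4, 7}

{4, 7}


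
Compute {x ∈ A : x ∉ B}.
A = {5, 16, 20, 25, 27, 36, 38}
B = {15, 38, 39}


Set A = {5, 16, 20, 25, 27, 36, 38}
Set B = {15, 38, 39}
Check each element of A against B:
5 ∉ B (include), 16 ∉ B (include), 20 ∉ B (include), 25 ∉ B (include), 27 ∉ B (include), 36 ∉ B (include), 38 ∈ B
Elements of A not in B: {5, 16, 20, 25, 27, 36}

{5, 16, 20, 25, 27, 36}


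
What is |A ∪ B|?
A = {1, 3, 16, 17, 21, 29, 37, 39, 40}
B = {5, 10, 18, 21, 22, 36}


Set A = {1, 3, 16, 17, 21, 29, 37, 39, 40}, |A| = 9
Set B = {5, 10, 18, 21, 22, 36}, |B| = 6
A ∩ B = {21}, |A ∩ B| = 1
|A ∪ B| = |A| + |B| - |A ∩ B| = 9 + 6 - 1 = 14

14


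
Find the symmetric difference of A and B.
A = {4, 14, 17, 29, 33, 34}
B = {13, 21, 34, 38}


Set A = {4, 14, 17, 29, 33, 34}
Set B = {13, 21, 34, 38}
A △ B = (A \ B) ∪ (B \ A)
Elements in A but not B: {4, 14, 17, 29, 33}
Elements in B but not A: {13, 21, 38}
A △ B = {4, 13, 14, 17, 21, 29, 33, 38}

{4, 13, 14, 17, 21, 29, 33, 38}


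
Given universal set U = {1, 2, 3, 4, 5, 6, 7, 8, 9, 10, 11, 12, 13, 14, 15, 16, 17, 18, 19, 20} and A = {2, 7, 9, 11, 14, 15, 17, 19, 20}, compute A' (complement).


Universal set U = {1, 2, 3, 4, 5, 6, 7, 8, 9, 10, 11, 12, 13, 14, 15, 16, 17, 18, 19, 20}
Set A = {2, 7, 9, 11, 14, 15, 17, 19, 20}
A' = U \ A = elements in U but not in A
Checking each element of U:
1 (not in A, include), 2 (in A, exclude), 3 (not in A, include), 4 (not in A, include), 5 (not in A, include), 6 (not in A, include), 7 (in A, exclude), 8 (not in A, include), 9 (in A, exclude), 10 (not in A, include), 11 (in A, exclude), 12 (not in A, include), 13 (not in A, include), 14 (in A, exclude), 15 (in A, exclude), 16 (not in A, include), 17 (in A, exclude), 18 (not in A, include), 19 (in A, exclude), 20 (in A, exclude)
A' = {1, 3, 4, 5, 6, 8, 10, 12, 13, 16, 18}

{1, 3, 4, 5, 6, 8, 10, 12, 13, 16, 18}


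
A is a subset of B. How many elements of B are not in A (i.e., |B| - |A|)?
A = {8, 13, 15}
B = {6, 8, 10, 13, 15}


Set A = {8, 13, 15}, |A| = 3
Set B = {6, 8, 10, 13, 15}, |B| = 5
Since A ⊆ B: B \ A = {6, 10}
|B| - |A| = 5 - 3 = 2

2


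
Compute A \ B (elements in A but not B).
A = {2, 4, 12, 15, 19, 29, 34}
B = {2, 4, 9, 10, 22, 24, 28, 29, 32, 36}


Set A = {2, 4, 12, 15, 19, 29, 34}
Set B = {2, 4, 9, 10, 22, 24, 28, 29, 32, 36}
A \ B includes elements in A that are not in B.
Check each element of A:
2 (in B, remove), 4 (in B, remove), 12 (not in B, keep), 15 (not in B, keep), 19 (not in B, keep), 29 (in B, remove), 34 (not in B, keep)
A \ B = {12, 15, 19, 34}

{12, 15, 19, 34}


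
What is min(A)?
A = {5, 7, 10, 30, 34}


Set A = {5, 7, 10, 30, 34}
Elements in ascending order: 5, 7, 10, 30, 34
The smallest element is 5.

5


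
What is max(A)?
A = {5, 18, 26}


Set A = {5, 18, 26}
Elements in ascending order: 5, 18, 26
The largest element is 26.

26


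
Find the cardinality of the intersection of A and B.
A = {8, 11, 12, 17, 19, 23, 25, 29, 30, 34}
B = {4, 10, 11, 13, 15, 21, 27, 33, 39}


Set A = {8, 11, 12, 17, 19, 23, 25, 29, 30, 34}
Set B = {4, 10, 11, 13, 15, 21, 27, 33, 39}
A ∩ B = {11}
|A ∩ B| = 1

1


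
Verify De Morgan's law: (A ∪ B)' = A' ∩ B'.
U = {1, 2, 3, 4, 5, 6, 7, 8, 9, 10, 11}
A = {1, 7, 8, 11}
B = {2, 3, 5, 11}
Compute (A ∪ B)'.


U = {1, 2, 3, 4, 5, 6, 7, 8, 9, 10, 11}
A = {1, 7, 8, 11}, B = {2, 3, 5, 11}
A ∪ B = {1, 2, 3, 5, 7, 8, 11}
(A ∪ B)' = U \ (A ∪ B) = {4, 6, 9, 10}
Verification via A' ∩ B': A' = {2, 3, 4, 5, 6, 9, 10}, B' = {1, 4, 6, 7, 8, 9, 10}
A' ∩ B' = {4, 6, 9, 10} ✓

{4, 6, 9, 10}


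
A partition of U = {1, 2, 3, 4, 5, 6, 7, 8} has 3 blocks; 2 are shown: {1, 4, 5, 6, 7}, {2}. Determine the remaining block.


U = {1, 2, 3, 4, 5, 6, 7, 8}
Shown blocks: {1, 4, 5, 6, 7}, {2}
A partition's blocks are pairwise disjoint and cover U, so the missing block = U \ (union of shown blocks).
Union of shown blocks: {1, 2, 4, 5, 6, 7}
Missing block = U \ (union) = {3, 8}

{3, 8}


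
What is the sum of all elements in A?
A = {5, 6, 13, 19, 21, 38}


Set A = {5, 6, 13, 19, 21, 38}
Sum = 5 + 6 + 13 + 19 + 21 + 38 = 102

102


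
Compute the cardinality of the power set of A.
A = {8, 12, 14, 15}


Set A = {8, 12, 14, 15}
|A| = 4
The power set P(A) contains all subsets of A.
|P(A)| = 2^|A| = 2^4 = 16

16


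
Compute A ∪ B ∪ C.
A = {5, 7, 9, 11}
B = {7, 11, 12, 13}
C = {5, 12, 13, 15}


Set A = {5, 7, 9, 11}
Set B = {7, 11, 12, 13}
Set C = {5, 12, 13, 15}
First, A ∪ B = {5, 7, 9, 11, 12, 13}
Then, (A ∪ B) ∪ C = {5, 7, 9, 11, 12, 13, 15}

{5, 7, 9, 11, 12, 13, 15}


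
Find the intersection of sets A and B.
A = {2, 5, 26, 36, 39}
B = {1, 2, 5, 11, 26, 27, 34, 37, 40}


Set A = {2, 5, 26, 36, 39}
Set B = {1, 2, 5, 11, 26, 27, 34, 37, 40}
A ∩ B includes only elements in both sets.
Check each element of A against B:
2 ✓, 5 ✓, 26 ✓, 36 ✗, 39 ✗
A ∩ B = {2, 5, 26}

{2, 5, 26}


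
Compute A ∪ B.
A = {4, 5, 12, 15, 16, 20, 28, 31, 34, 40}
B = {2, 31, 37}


Set A = {4, 5, 12, 15, 16, 20, 28, 31, 34, 40}
Set B = {2, 31, 37}
A ∪ B includes all elements in either set.
Elements from A: {4, 5, 12, 15, 16, 20, 28, 31, 34, 40}
Elements from B not already included: {2, 37}
A ∪ B = {2, 4, 5, 12, 15, 16, 20, 28, 31, 34, 37, 40}

{2, 4, 5, 12, 15, 16, 20, 28, 31, 34, 37, 40}


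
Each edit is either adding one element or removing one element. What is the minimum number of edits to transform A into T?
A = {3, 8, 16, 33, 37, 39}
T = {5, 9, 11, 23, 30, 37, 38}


Set A = {3, 8, 16, 33, 37, 39}
Set T = {5, 9, 11, 23, 30, 37, 38}
Elements to remove from A (in A, not in T): {3, 8, 16, 33, 39} → 5 removals
Elements to add to A (in T, not in A): {5, 9, 11, 23, 30, 38} → 6 additions
Total edits = 5 + 6 = 11

11


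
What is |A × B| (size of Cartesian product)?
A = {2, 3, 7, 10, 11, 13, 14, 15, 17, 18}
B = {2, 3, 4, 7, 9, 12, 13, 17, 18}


Set A = {2, 3, 7, 10, 11, 13, 14, 15, 17, 18} has 10 elements.
Set B = {2, 3, 4, 7, 9, 12, 13, 17, 18} has 9 elements.
|A × B| = |A| × |B| = 10 × 9 = 90

90


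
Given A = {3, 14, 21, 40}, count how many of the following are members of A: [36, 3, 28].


Set A = {3, 14, 21, 40}
Candidates: [36, 3, 28]
Check each candidate:
36 ∉ A, 3 ∈ A, 28 ∉ A
Count of candidates in A: 1

1


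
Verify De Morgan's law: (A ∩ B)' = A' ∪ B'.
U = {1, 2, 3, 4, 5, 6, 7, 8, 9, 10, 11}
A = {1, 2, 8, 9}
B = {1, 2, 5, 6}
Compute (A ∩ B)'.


U = {1, 2, 3, 4, 5, 6, 7, 8, 9, 10, 11}
A = {1, 2, 8, 9}, B = {1, 2, 5, 6}
A ∩ B = {1, 2}
(A ∩ B)' = U \ (A ∩ B) = {3, 4, 5, 6, 7, 8, 9, 10, 11}
Verification via A' ∪ B': A' = {3, 4, 5, 6, 7, 10, 11}, B' = {3, 4, 7, 8, 9, 10, 11}
A' ∪ B' = {3, 4, 5, 6, 7, 8, 9, 10, 11} ✓

{3, 4, 5, 6, 7, 8, 9, 10, 11}


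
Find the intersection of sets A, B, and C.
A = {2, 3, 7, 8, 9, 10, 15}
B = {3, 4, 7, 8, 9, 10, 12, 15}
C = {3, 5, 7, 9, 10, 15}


Set A = {2, 3, 7, 8, 9, 10, 15}
Set B = {3, 4, 7, 8, 9, 10, 12, 15}
Set C = {3, 5, 7, 9, 10, 15}
First, A ∩ B = {3, 7, 8, 9, 10, 15}
Then, (A ∩ B) ∩ C = {3, 7, 9, 10, 15}

{3, 7, 9, 10, 15}


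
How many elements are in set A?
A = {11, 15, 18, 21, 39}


Set A = {11, 15, 18, 21, 39}
Listing elements: 11, 15, 18, 21, 39
Counting: 5 elements
|A| = 5

5


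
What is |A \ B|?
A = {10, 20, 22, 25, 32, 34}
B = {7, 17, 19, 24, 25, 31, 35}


Set A = {10, 20, 22, 25, 32, 34}
Set B = {7, 17, 19, 24, 25, 31, 35}
A \ B = {10, 20, 22, 32, 34}
|A \ B| = 5

5


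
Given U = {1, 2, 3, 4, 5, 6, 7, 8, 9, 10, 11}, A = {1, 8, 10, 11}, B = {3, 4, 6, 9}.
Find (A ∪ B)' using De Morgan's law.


U = {1, 2, 3, 4, 5, 6, 7, 8, 9, 10, 11}
A = {1, 8, 10, 11}, B = {3, 4, 6, 9}
A ∪ B = {1, 3, 4, 6, 8, 9, 10, 11}
(A ∪ B)' = U \ (A ∪ B) = {2, 5, 7}
Verification via A' ∩ B': A' = {2, 3, 4, 5, 6, 7, 9}, B' = {1, 2, 5, 7, 8, 10, 11}
A' ∩ B' = {2, 5, 7} ✓

{2, 5, 7}


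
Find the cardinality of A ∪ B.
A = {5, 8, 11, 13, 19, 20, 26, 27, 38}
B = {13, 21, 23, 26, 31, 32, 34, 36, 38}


Set A = {5, 8, 11, 13, 19, 20, 26, 27, 38}, |A| = 9
Set B = {13, 21, 23, 26, 31, 32, 34, 36, 38}, |B| = 9
A ∩ B = {13, 26, 38}, |A ∩ B| = 3
|A ∪ B| = |A| + |B| - |A ∩ B| = 9 + 9 - 3 = 15

15


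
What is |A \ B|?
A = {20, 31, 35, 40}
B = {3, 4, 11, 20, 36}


Set A = {20, 31, 35, 40}
Set B = {3, 4, 11, 20, 36}
A \ B = {31, 35, 40}
|A \ B| = 3

3


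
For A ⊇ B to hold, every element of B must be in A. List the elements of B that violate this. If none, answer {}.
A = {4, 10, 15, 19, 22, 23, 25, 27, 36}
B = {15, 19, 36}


Set A = {4, 10, 15, 19, 22, 23, 25, 27, 36}
Set B = {15, 19, 36}
Check each element of B against A:
15 ∈ A, 19 ∈ A, 36 ∈ A
Elements of B not in A: {}

{}


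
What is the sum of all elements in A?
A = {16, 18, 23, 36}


Set A = {16, 18, 23, 36}
Sum = 16 + 18 + 23 + 36 = 93

93


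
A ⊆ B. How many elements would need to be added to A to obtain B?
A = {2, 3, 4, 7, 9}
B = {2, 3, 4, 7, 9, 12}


Set A = {2, 3, 4, 7, 9}, |A| = 5
Set B = {2, 3, 4, 7, 9, 12}, |B| = 6
Since A ⊆ B: B \ A = {12}
|B| - |A| = 6 - 5 = 1

1


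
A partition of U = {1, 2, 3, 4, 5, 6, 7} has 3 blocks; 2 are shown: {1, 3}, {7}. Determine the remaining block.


U = {1, 2, 3, 4, 5, 6, 7}
Shown blocks: {1, 3}, {7}
A partition's blocks are pairwise disjoint and cover U, so the missing block = U \ (union of shown blocks).
Union of shown blocks: {1, 3, 7}
Missing block = U \ (union) = {2, 4, 5, 6}

{2, 4, 5, 6}


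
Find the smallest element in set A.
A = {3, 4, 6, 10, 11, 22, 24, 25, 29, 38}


Set A = {3, 4, 6, 10, 11, 22, 24, 25, 29, 38}
Elements in ascending order: 3, 4, 6, 10, 11, 22, 24, 25, 29, 38
The smallest element is 3.

3


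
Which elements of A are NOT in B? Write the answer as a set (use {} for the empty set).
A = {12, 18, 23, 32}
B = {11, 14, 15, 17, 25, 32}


Set A = {12, 18, 23, 32}
Set B = {11, 14, 15, 17, 25, 32}
Check each element of A against B:
12 ∉ B (include), 18 ∉ B (include), 23 ∉ B (include), 32 ∈ B
Elements of A not in B: {12, 18, 23}

{12, 18, 23}


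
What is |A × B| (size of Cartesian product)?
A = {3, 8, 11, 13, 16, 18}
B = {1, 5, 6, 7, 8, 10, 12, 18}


Set A = {3, 8, 11, 13, 16, 18} has 6 elements.
Set B = {1, 5, 6, 7, 8, 10, 12, 18} has 8 elements.
|A × B| = |A| × |B| = 6 × 8 = 48

48


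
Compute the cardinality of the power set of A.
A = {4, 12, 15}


Set A = {4, 12, 15}
|A| = 3
The power set P(A) contains all subsets of A.
|P(A)| = 2^|A| = 2^3 = 8

8


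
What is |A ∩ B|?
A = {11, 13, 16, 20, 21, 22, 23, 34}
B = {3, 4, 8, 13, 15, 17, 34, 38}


Set A = {11, 13, 16, 20, 21, 22, 23, 34}
Set B = {3, 4, 8, 13, 15, 17, 34, 38}
A ∩ B = {13, 34}
|A ∩ B| = 2

2


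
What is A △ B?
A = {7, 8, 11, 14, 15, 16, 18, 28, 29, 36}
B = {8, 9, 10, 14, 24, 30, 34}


Set A = {7, 8, 11, 14, 15, 16, 18, 28, 29, 36}
Set B = {8, 9, 10, 14, 24, 30, 34}
A △ B = (A \ B) ∪ (B \ A)
Elements in A but not B: {7, 11, 15, 16, 18, 28, 29, 36}
Elements in B but not A: {9, 10, 24, 30, 34}
A △ B = {7, 9, 10, 11, 15, 16, 18, 24, 28, 29, 30, 34, 36}

{7, 9, 10, 11, 15, 16, 18, 24, 28, 29, 30, 34, 36}


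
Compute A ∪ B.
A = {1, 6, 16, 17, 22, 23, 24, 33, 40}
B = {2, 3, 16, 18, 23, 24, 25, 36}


Set A = {1, 6, 16, 17, 22, 23, 24, 33, 40}
Set B = {2, 3, 16, 18, 23, 24, 25, 36}
A ∪ B includes all elements in either set.
Elements from A: {1, 6, 16, 17, 22, 23, 24, 33, 40}
Elements from B not already included: {2, 3, 18, 25, 36}
A ∪ B = {1, 2, 3, 6, 16, 17, 18, 22, 23, 24, 25, 33, 36, 40}

{1, 2, 3, 6, 16, 17, 18, 22, 23, 24, 25, 33, 36, 40}


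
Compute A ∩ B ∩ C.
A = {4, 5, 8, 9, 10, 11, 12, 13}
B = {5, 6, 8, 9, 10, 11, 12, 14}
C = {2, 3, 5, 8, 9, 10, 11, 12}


Set A = {4, 5, 8, 9, 10, 11, 12, 13}
Set B = {5, 6, 8, 9, 10, 11, 12, 14}
Set C = {2, 3, 5, 8, 9, 10, 11, 12}
First, A ∩ B = {5, 8, 9, 10, 11, 12}
Then, (A ∩ B) ∩ C = {5, 8, 9, 10, 11, 12}

{5, 8, 9, 10, 11, 12}


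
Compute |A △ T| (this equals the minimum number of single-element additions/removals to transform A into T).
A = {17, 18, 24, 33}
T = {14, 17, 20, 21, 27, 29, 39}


Set A = {17, 18, 24, 33}
Set T = {14, 17, 20, 21, 27, 29, 39}
Elements to remove from A (in A, not in T): {18, 24, 33} → 3 removals
Elements to add to A (in T, not in A): {14, 20, 21, 27, 29, 39} → 6 additions
Total edits = 3 + 6 = 9

9
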